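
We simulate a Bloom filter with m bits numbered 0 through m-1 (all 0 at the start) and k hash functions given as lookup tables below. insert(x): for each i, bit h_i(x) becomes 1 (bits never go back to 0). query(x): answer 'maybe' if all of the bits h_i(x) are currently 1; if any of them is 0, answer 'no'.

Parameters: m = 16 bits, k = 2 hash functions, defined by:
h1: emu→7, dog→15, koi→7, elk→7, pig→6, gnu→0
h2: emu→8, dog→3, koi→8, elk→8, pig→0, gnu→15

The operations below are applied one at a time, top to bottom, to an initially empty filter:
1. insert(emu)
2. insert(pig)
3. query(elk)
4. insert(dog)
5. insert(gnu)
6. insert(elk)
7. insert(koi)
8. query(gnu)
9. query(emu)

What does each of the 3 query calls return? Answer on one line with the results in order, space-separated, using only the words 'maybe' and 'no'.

Answer: maybe maybe maybe

Derivation:
Start: bits=0000000000000000
Op 1: insert emu -> sets bits 7 8 -> bits=0000000110000000
Op 2: insert pig -> sets bits 0 6 -> bits=1000001110000000
Op 3: query elk -> checks bit7=1, bit8=1 (all 1) -> maybe
Op 4: insert dog -> sets bits 3 15 -> bits=1001001110000001
Op 5: insert gnu -> sets bits 0 15 -> bits=1001001110000001
Op 6: insert elk -> sets bits 7 8 -> bits=1001001110000001
Op 7: insert koi -> sets bits 7 8 -> bits=1001001110000001
Op 8: query gnu -> checks bit0=1, bit15=1 (all 1) -> maybe
Op 9: query emu -> checks bit7=1, bit8=1 (all 1) -> maybe
Query results in order: maybe maybe maybe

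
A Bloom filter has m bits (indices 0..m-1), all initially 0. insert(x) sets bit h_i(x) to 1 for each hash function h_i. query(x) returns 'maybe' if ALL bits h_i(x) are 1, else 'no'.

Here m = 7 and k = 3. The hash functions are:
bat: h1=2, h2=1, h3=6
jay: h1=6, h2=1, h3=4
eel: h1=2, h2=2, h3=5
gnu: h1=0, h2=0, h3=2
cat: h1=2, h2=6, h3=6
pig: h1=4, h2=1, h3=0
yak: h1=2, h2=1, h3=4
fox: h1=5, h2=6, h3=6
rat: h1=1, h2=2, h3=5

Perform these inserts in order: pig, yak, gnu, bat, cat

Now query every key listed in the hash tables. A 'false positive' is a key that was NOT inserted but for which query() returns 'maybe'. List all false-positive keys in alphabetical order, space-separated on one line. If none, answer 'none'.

Answer: jay

Derivation:
Start: bits=0000000
After insert 'pig': sets bits 0 1 4 -> bits=1100100
After insert 'yak': sets bits 1 2 4 -> bits=1110100
After insert 'gnu': sets bits 0 2 -> bits=1110100
After insert 'bat': sets bits 1 2 6 -> bits=1110101
After insert 'cat': sets bits 2 6 -> bits=1110101
Not inserted: eel fox jay rat — query each against bits=1110101:
query eel: checks bit2=1, bit5=0 (has a 0) -> no => not a false positive
query fox: checks bit5=0, bit6=1 (has a 0) -> no => not a false positive
query jay: checks bit1=1, bit4=1, bit6=1 (all 1) -> maybe => FALSE POSITIVE
query rat: checks bit1=1, bit2=1, bit5=0 (has a 0) -> no => not a false positive
False positives (alphabetical): jay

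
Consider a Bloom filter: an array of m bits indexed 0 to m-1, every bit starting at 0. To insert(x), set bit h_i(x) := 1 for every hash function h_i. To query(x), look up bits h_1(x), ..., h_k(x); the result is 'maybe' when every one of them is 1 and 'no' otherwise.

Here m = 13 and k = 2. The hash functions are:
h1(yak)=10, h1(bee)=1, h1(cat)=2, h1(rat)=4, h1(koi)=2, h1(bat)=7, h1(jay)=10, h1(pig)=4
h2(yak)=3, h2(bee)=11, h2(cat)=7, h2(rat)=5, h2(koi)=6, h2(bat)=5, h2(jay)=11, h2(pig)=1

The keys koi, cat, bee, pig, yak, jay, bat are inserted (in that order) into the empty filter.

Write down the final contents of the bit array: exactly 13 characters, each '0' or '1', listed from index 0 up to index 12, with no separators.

Start: bits=0000000000000
After insert 'koi': sets bits 2 6 -> bits=0010001000000
After insert 'cat': sets bits 2 7 -> bits=0010001100000
After insert 'bee': sets bits 1 11 -> bits=0110001100010
After insert 'pig': sets bits 1 4 -> bits=0110101100010
After insert 'yak': sets bits 3 10 -> bits=0111101100110
After insert 'jay': sets bits 10 11 -> bits=0111101100110
After insert 'bat': sets bits 5 7 -> bits=0111111100110

Answer: 0111111100110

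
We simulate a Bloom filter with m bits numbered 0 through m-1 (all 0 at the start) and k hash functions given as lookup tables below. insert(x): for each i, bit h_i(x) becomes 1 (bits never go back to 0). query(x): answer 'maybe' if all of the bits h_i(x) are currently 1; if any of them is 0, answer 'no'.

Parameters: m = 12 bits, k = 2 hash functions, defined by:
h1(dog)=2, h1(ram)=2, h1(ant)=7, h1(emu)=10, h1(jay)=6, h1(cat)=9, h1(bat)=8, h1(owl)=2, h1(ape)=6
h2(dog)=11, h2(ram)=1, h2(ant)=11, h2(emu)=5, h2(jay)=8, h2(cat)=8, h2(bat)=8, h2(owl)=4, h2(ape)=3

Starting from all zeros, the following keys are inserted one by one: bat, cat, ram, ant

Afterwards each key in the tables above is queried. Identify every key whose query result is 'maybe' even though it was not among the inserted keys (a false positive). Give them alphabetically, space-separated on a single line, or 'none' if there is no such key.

Start: bits=000000000000
After insert 'bat': sets bits 8 -> bits=000000001000
After insert 'cat': sets bits 8 9 -> bits=000000001100
After insert 'ram': sets bits 1 2 -> bits=011000001100
After insert 'ant': sets bits 7 11 -> bits=011000011101
Not inserted: ape dog emu jay owl — query each against bits=011000011101:
query ape: checks bit3=0, bit6=0 (has a 0) -> no => not a false positive
query dog: checks bit2=1, bit11=1 (all 1) -> maybe => FALSE POSITIVE
query emu: checks bit5=0, bit10=0 (has a 0) -> no => not a false positive
query jay: checks bit6=0, bit8=1 (has a 0) -> no => not a false positive
query owl: checks bit2=1, bit4=0 (has a 0) -> no => not a false positive
False positives (alphabetical): dog

Answer: dog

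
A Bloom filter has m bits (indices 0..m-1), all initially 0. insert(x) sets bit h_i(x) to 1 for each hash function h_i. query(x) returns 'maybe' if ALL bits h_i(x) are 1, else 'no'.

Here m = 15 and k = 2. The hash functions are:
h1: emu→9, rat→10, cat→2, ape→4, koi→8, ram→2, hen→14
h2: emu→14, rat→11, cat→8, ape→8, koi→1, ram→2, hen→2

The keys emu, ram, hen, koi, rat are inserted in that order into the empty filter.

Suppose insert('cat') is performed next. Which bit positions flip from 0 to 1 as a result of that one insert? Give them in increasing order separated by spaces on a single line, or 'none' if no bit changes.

Start: bits=000000000000000
After insert 'emu': sets bits 9 14 -> bits=000000000100001
After insert 'ram': sets bits 2 -> bits=001000000100001
After insert 'hen': sets bits 2 14 -> bits=001000000100001
After insert 'koi': sets bits 1 8 -> bits=011000001100001
After insert 'rat': sets bits 10 11 -> bits=011000001111001
insert 'cat' would touch bits 2 8; currently bit2=1, bit8=1
Bits that are 0 among those (would change 0->1): none

Answer: none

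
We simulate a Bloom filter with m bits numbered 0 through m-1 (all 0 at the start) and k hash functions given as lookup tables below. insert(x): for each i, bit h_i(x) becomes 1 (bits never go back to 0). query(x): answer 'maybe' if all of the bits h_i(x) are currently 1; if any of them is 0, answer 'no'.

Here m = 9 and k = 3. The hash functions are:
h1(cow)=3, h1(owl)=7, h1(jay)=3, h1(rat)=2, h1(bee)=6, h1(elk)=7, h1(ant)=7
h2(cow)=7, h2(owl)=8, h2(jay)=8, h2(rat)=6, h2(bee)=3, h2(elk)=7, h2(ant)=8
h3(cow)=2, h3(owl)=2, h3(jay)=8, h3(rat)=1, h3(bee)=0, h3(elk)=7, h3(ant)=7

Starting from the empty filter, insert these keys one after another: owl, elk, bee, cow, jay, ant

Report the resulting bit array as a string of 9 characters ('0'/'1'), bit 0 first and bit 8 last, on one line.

Answer: 101100111

Derivation:
Start: bits=000000000
After insert 'owl': sets bits 2 7 8 -> bits=001000011
After insert 'elk': sets bits 7 -> bits=001000011
After insert 'bee': sets bits 0 3 6 -> bits=101100111
After insert 'cow': sets bits 2 3 7 -> bits=101100111
After insert 'jay': sets bits 3 8 -> bits=101100111
After insert 'ant': sets bits 7 8 -> bits=101100111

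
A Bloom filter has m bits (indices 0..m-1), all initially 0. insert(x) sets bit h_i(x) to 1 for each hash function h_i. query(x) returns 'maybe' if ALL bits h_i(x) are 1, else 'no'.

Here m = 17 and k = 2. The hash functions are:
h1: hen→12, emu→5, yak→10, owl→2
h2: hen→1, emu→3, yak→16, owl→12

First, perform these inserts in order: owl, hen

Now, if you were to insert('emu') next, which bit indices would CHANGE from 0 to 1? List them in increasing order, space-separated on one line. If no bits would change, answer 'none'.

Start: bits=00000000000000000
After insert 'owl': sets bits 2 12 -> bits=00100000000010000
After insert 'hen': sets bits 1 12 -> bits=01100000000010000
insert 'emu' would touch bits 3 5; currently bit3=0, bit5=0
Bits that are 0 among those (would change 0->1): 3 5

Answer: 3 5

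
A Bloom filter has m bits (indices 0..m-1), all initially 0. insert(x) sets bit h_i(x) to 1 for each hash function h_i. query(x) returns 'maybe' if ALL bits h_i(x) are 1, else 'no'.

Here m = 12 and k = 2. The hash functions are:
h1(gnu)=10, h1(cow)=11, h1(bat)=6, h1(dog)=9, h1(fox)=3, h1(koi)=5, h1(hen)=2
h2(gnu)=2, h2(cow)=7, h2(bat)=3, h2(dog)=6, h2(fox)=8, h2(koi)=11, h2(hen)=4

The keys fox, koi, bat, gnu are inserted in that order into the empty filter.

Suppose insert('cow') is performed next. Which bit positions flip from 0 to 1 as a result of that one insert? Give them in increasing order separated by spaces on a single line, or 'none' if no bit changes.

Start: bits=000000000000
After insert 'fox': sets bits 3 8 -> bits=000100001000
After insert 'koi': sets bits 5 11 -> bits=000101001001
After insert 'bat': sets bits 3 6 -> bits=000101101001
After insert 'gnu': sets bits 2 10 -> bits=001101101011
insert 'cow' would touch bits 7 11; currently bit7=0, bit11=1
Bits that are 0 among those (would change 0->1): 7

Answer: 7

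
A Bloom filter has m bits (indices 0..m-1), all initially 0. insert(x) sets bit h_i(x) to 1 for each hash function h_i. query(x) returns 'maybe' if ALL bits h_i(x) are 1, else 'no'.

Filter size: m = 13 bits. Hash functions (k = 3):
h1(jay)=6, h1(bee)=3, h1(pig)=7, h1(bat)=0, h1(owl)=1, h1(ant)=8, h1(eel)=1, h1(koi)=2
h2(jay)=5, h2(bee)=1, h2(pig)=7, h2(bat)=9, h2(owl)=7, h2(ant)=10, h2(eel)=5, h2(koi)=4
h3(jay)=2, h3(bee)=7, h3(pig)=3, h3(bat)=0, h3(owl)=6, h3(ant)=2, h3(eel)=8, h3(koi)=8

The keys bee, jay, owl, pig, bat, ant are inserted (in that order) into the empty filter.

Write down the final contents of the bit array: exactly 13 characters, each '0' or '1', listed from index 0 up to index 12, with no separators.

Start: bits=0000000000000
After insert 'bee': sets bits 1 3 7 -> bits=0101000100000
After insert 'jay': sets bits 2 5 6 -> bits=0111011100000
After insert 'owl': sets bits 1 6 7 -> bits=0111011100000
After insert 'pig': sets bits 3 7 -> bits=0111011100000
After insert 'bat': sets bits 0 9 -> bits=1111011101000
After insert 'ant': sets bits 2 8 10 -> bits=1111011111100

Answer: 1111011111100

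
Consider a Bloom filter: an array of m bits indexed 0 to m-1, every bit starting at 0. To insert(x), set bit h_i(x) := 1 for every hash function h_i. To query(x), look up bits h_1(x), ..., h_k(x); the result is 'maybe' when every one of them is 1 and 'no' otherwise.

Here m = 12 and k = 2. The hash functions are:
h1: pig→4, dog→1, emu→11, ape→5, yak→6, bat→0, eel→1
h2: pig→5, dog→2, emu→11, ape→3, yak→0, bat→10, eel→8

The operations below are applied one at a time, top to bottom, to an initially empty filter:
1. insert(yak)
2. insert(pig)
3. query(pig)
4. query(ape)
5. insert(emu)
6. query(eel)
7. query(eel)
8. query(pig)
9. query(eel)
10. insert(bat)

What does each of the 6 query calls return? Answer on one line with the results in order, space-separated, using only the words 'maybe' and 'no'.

Answer: maybe no no no maybe no

Derivation:
Start: bits=000000000000
Op 1: insert yak -> sets bits 0 6 -> bits=100000100000
Op 2: insert pig -> sets bits 4 5 -> bits=100011100000
Op 3: query pig -> checks bit4=1, bit5=1 (all 1) -> maybe
Op 4: query ape -> checks bit3=0, bit5=1 (has a 0) -> no
Op 5: insert emu -> sets bits 11 -> bits=100011100001
Op 6: query eel -> checks bit1=0, bit8=0 (has a 0) -> no
Op 7: query eel -> checks bit1=0, bit8=0 (has a 0) -> no
Op 8: query pig -> checks bit4=1, bit5=1 (all 1) -> maybe
Op 9: query eel -> checks bit1=0, bit8=0 (has a 0) -> no
Op 10: insert bat -> sets bits 0 10 -> bits=100011100011
Query results in order: maybe no no no maybe no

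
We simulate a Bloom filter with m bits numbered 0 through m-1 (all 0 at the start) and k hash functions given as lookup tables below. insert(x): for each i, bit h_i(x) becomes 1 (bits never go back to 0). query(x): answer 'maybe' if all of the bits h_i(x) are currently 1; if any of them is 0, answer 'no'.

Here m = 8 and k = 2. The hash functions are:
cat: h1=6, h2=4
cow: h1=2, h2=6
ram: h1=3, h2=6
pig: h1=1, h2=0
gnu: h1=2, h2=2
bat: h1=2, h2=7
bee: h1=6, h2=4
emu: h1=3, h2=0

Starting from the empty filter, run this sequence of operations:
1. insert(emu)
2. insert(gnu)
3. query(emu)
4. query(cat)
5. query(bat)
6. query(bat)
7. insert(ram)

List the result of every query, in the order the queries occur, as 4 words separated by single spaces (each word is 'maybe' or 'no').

Start: bits=00000000
Op 1: insert emu -> sets bits 0 3 -> bits=10010000
Op 2: insert gnu -> sets bits 2 -> bits=10110000
Op 3: query emu -> checks bit0=1, bit3=1 (all 1) -> maybe
Op 4: query cat -> checks bit4=0, bit6=0 (has a 0) -> no
Op 5: query bat -> checks bit2=1, bit7=0 (has a 0) -> no
Op 6: query bat -> checks bit2=1, bit7=0 (has a 0) -> no
Op 7: insert ram -> sets bits 3 6 -> bits=10110010
Query results in order: maybe no no no

Answer: maybe no no no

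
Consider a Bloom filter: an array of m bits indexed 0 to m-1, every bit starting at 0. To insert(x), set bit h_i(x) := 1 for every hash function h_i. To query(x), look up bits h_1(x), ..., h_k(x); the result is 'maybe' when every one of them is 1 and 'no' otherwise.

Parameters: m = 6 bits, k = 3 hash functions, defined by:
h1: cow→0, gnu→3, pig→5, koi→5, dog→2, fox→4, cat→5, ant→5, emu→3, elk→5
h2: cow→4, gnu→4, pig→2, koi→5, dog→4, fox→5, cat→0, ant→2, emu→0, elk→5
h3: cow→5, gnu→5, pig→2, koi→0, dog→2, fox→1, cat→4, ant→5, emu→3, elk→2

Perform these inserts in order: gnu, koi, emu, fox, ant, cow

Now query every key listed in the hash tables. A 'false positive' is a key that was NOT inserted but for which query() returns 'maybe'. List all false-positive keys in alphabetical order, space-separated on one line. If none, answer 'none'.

Start: bits=000000
After insert 'gnu': sets bits 3 4 5 -> bits=000111
After insert 'koi': sets bits 0 5 -> bits=100111
After insert 'emu': sets bits 0 3 -> bits=100111
After insert 'fox': sets bits 1 4 5 -> bits=110111
After insert 'ant': sets bits 2 5 -> bits=111111
After insert 'cow': sets bits 0 4 5 -> bits=111111
Not inserted: cat dog elk pig — query each against bits=111111:
query cat: checks bit0=1, bit4=1, bit5=1 (all 1) -> maybe => FALSE POSITIVE
query dog: checks bit2=1, bit4=1 (all 1) -> maybe => FALSE POSITIVE
query elk: checks bit2=1, bit5=1 (all 1) -> maybe => FALSE POSITIVE
query pig: checks bit2=1, bit5=1 (all 1) -> maybe => FALSE POSITIVE
False positives (alphabetical): cat dog elk pig

Answer: cat dog elk pig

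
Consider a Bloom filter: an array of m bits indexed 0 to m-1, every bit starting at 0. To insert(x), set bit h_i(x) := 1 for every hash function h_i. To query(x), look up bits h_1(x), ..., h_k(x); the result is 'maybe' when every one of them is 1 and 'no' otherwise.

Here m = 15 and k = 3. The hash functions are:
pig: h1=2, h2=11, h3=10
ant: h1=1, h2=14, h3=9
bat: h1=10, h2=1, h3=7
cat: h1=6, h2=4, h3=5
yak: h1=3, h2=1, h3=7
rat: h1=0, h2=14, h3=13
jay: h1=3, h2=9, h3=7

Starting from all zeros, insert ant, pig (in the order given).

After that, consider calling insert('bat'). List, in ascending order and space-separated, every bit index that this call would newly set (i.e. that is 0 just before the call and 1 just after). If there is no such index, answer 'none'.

Start: bits=000000000000000
After insert 'ant': sets bits 1 9 14 -> bits=010000000100001
After insert 'pig': sets bits 2 10 11 -> bits=011000000111001
insert 'bat' would touch bits 1 7 10; currently bit1=1, bit7=0, bit10=1
Bits that are 0 among those (would change 0->1): 7

Answer: 7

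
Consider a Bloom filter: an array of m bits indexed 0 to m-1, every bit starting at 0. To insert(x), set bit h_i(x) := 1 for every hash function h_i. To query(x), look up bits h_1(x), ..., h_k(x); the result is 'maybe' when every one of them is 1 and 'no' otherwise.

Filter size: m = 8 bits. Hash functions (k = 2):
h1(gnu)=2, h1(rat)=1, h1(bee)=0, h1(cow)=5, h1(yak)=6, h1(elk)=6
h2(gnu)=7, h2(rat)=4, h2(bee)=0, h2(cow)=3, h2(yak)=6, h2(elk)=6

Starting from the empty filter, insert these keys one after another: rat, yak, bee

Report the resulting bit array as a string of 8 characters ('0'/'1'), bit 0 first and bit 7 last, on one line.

Answer: 11001010

Derivation:
Start: bits=00000000
After insert 'rat': sets bits 1 4 -> bits=01001000
After insert 'yak': sets bits 6 -> bits=01001010
After insert 'bee': sets bits 0 -> bits=11001010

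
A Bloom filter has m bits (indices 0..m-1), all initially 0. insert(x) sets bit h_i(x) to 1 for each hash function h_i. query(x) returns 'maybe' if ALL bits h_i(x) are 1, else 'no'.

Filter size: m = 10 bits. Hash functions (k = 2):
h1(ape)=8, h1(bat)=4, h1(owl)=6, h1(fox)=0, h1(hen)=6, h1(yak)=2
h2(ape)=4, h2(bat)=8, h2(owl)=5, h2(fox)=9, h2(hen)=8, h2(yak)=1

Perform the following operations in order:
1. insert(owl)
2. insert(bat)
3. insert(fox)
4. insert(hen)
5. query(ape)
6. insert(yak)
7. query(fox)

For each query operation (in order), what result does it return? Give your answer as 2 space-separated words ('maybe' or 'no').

Start: bits=0000000000
Op 1: insert owl -> sets bits 5 6 -> bits=0000011000
Op 2: insert bat -> sets bits 4 8 -> bits=0000111010
Op 3: insert fox -> sets bits 0 9 -> bits=1000111011
Op 4: insert hen -> sets bits 6 8 -> bits=1000111011
Op 5: query ape -> checks bit4=1, bit8=1 (all 1) -> maybe
Op 6: insert yak -> sets bits 1 2 -> bits=1110111011
Op 7: query fox -> checks bit0=1, bit9=1 (all 1) -> maybe
Query results in order: maybe maybe

Answer: maybe maybe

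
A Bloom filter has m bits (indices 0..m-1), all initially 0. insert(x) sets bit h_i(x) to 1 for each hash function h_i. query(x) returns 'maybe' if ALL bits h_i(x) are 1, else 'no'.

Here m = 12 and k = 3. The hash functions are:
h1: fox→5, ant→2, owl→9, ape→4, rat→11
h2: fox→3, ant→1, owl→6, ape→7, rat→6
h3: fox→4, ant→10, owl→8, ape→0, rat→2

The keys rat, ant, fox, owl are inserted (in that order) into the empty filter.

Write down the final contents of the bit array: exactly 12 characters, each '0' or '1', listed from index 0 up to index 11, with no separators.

Start: bits=000000000000
After insert 'rat': sets bits 2 6 11 -> bits=001000100001
After insert 'ant': sets bits 1 2 10 -> bits=011000100011
After insert 'fox': sets bits 3 4 5 -> bits=011111100011
After insert 'owl': sets bits 6 8 9 -> bits=011111101111

Answer: 011111101111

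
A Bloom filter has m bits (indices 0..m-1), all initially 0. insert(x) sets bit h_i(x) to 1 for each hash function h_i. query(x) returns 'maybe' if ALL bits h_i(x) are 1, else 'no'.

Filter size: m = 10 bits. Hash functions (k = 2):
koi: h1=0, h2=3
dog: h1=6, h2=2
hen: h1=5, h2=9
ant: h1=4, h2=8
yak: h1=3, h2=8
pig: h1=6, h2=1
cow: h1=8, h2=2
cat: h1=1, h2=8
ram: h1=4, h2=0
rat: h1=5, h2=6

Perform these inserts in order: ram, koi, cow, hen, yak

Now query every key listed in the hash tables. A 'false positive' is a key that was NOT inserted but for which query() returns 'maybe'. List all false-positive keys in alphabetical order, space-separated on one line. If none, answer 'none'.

Start: bits=0000000000
After insert 'ram': sets bits 0 4 -> bits=1000100000
After insert 'koi': sets bits 0 3 -> bits=1001100000
After insert 'cow': sets bits 2 8 -> bits=1011100010
After insert 'hen': sets bits 5 9 -> bits=1011110011
After insert 'yak': sets bits 3 8 -> bits=1011110011
Not inserted: ant cat dog pig rat — query each against bits=1011110011:
query ant: checks bit4=1, bit8=1 (all 1) -> maybe => FALSE POSITIVE
query cat: checks bit1=0, bit8=1 (has a 0) -> no => not a false positive
query dog: checks bit2=1, bit6=0 (has a 0) -> no => not a false positive
query pig: checks bit1=0, bit6=0 (has a 0) -> no => not a false positive
query rat: checks bit5=1, bit6=0 (has a 0) -> no => not a false positive
False positives (alphabetical): ant

Answer: ant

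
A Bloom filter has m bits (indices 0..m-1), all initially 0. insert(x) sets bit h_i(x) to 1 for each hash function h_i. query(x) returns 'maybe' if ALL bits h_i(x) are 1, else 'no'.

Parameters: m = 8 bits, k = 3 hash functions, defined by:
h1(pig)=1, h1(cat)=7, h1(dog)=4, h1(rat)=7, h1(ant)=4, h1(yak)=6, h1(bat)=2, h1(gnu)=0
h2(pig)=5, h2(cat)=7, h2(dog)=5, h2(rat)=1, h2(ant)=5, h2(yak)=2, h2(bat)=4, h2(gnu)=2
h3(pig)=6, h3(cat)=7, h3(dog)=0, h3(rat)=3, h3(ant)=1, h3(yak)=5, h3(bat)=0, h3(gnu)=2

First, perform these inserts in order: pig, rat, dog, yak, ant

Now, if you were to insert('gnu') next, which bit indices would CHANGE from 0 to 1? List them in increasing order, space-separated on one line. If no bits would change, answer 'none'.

Answer: none

Derivation:
Start: bits=00000000
After insert 'pig': sets bits 1 5 6 -> bits=01000110
After insert 'rat': sets bits 1 3 7 -> bits=01010111
After insert 'dog': sets bits 0 4 5 -> bits=11011111
After insert 'yak': sets bits 2 5 6 -> bits=11111111
After insert 'ant': sets bits 1 4 5 -> bits=11111111
insert 'gnu' would touch bits 0 2; currently bit0=1, bit2=1
Bits that are 0 among those (would change 0->1): none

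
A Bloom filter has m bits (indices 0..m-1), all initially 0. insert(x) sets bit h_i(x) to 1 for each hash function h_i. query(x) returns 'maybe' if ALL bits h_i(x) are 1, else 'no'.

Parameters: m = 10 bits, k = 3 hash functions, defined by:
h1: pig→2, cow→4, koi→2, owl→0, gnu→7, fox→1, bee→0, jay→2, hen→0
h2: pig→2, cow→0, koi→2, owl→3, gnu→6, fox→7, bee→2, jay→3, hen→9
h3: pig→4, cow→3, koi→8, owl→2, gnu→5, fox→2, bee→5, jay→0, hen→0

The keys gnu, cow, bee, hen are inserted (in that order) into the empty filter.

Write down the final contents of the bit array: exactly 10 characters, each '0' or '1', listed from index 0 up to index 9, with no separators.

Start: bits=0000000000
After insert 'gnu': sets bits 5 6 7 -> bits=0000011100
After insert 'cow': sets bits 0 3 4 -> bits=1001111100
After insert 'bee': sets bits 0 2 5 -> bits=1011111100
After insert 'hen': sets bits 0 9 -> bits=1011111101

Answer: 1011111101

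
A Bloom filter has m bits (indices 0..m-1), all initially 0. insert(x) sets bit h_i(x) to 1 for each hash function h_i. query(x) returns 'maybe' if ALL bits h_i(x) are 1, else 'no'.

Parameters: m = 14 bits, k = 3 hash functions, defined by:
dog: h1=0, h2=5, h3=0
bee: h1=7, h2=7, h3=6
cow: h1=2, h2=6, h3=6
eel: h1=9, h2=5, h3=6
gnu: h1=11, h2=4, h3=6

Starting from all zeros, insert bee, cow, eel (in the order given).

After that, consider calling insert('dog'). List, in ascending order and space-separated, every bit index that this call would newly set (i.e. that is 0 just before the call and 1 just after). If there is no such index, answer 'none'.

Start: bits=00000000000000
After insert 'bee': sets bits 6 7 -> bits=00000011000000
After insert 'cow': sets bits 2 6 -> bits=00100011000000
After insert 'eel': sets bits 5 6 9 -> bits=00100111010000
insert 'dog' would touch bits 0 5; currently bit0=0, bit5=1
Bits that are 0 among those (would change 0->1): 0

Answer: 0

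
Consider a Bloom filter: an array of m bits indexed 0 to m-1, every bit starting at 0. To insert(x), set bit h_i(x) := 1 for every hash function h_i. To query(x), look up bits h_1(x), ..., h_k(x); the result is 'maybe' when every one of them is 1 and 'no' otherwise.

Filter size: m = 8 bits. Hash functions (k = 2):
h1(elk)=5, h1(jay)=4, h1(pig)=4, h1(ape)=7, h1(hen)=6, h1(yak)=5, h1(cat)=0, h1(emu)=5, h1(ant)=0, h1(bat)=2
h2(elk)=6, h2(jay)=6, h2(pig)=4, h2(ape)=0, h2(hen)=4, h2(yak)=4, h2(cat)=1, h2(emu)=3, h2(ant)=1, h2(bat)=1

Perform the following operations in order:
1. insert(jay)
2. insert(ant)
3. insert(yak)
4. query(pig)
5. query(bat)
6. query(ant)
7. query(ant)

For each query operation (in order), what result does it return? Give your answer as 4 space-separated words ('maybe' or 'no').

Answer: maybe no maybe maybe

Derivation:
Start: bits=00000000
Op 1: insert jay -> sets bits 4 6 -> bits=00001010
Op 2: insert ant -> sets bits 0 1 -> bits=11001010
Op 3: insert yak -> sets bits 4 5 -> bits=11001110
Op 4: query pig -> checks bit4=1 (all 1) -> maybe
Op 5: query bat -> checks bit1=1, bit2=0 (has a 0) -> no
Op 6: query ant -> checks bit0=1, bit1=1 (all 1) -> maybe
Op 7: query ant -> checks bit0=1, bit1=1 (all 1) -> maybe
Query results in order: maybe no maybe maybe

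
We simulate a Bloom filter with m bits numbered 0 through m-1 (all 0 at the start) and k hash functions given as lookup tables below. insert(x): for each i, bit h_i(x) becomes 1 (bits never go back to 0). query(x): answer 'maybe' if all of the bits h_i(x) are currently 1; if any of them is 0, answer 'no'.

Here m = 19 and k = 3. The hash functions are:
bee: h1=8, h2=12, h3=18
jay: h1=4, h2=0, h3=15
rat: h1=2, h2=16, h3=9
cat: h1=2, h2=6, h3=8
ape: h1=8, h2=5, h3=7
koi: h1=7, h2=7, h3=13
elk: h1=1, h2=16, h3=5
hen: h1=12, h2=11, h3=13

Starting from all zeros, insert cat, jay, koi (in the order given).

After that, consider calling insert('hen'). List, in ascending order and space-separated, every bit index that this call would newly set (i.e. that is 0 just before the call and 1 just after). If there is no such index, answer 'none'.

Start: bits=0000000000000000000
After insert 'cat': sets bits 2 6 8 -> bits=0010001010000000000
After insert 'jay': sets bits 0 4 15 -> bits=1010101010000001000
After insert 'koi': sets bits 7 13 -> bits=1010101110000101000
insert 'hen' would touch bits 11 12 13; currently bit11=0, bit12=0, bit13=1
Bits that are 0 among those (would change 0->1): 11 12

Answer: 11 12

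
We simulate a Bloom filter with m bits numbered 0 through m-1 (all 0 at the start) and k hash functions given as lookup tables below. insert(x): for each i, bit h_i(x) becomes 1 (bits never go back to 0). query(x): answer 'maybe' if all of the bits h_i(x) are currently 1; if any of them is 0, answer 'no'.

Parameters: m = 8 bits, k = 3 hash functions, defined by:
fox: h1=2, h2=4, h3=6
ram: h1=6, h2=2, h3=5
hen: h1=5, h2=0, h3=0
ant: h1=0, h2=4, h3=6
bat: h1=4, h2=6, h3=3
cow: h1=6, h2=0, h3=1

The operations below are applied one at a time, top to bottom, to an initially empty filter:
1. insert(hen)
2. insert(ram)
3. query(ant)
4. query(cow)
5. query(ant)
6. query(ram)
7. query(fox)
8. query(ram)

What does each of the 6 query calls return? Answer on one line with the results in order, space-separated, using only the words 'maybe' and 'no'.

Start: bits=00000000
Op 1: insert hen -> sets bits 0 5 -> bits=10000100
Op 2: insert ram -> sets bits 2 5 6 -> bits=10100110
Op 3: query ant -> checks bit0=1, bit4=0, bit6=1 (has a 0) -> no
Op 4: query cow -> checks bit0=1, bit1=0, bit6=1 (has a 0) -> no
Op 5: query ant -> checks bit0=1, bit4=0, bit6=1 (has a 0) -> no
Op 6: query ram -> checks bit2=1, bit5=1, bit6=1 (all 1) -> maybe
Op 7: query fox -> checks bit2=1, bit4=0, bit6=1 (has a 0) -> no
Op 8: query ram -> checks bit2=1, bit5=1, bit6=1 (all 1) -> maybe
Query results in order: no no no maybe no maybe

Answer: no no no maybe no maybe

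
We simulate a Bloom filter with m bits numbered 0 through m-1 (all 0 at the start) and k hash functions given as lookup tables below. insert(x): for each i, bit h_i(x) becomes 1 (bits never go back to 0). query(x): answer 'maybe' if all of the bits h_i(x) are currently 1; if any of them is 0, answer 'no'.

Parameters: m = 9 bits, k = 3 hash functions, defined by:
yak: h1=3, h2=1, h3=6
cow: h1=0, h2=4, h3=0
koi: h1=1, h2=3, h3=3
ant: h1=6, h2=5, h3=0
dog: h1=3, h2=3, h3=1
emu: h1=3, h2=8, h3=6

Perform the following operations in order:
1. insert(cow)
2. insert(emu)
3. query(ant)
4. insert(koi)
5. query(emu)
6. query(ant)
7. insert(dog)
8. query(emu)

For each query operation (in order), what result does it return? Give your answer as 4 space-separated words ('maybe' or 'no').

Start: bits=000000000
Op 1: insert cow -> sets bits 0 4 -> bits=100010000
Op 2: insert emu -> sets bits 3 6 8 -> bits=100110101
Op 3: query ant -> checks bit0=1, bit5=0, bit6=1 (has a 0) -> no
Op 4: insert koi -> sets bits 1 3 -> bits=110110101
Op 5: query emu -> checks bit3=1, bit6=1, bit8=1 (all 1) -> maybe
Op 6: query ant -> checks bit0=1, bit5=0, bit6=1 (has a 0) -> no
Op 7: insert dog -> sets bits 1 3 -> bits=110110101
Op 8: query emu -> checks bit3=1, bit6=1, bit8=1 (all 1) -> maybe
Query results in order: no maybe no maybe

Answer: no maybe no maybe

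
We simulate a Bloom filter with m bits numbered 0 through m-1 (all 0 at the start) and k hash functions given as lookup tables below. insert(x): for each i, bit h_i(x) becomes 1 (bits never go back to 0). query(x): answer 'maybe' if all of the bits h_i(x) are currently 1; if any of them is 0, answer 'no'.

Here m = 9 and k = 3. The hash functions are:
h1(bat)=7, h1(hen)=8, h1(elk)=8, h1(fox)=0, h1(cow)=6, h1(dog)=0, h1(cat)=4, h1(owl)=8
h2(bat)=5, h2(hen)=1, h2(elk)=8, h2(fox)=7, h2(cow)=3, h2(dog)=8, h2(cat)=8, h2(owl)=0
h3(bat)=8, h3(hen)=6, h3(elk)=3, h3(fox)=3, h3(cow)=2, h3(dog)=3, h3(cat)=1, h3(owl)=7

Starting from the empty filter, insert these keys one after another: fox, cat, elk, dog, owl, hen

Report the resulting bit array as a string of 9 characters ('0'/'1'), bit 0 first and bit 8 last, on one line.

Start: bits=000000000
After insert 'fox': sets bits 0 3 7 -> bits=100100010
After insert 'cat': sets bits 1 4 8 -> bits=110110011
After insert 'elk': sets bits 3 8 -> bits=110110011
After insert 'dog': sets bits 0 3 8 -> bits=110110011
After insert 'owl': sets bits 0 7 8 -> bits=110110011
After insert 'hen': sets bits 1 6 8 -> bits=110110111

Answer: 110110111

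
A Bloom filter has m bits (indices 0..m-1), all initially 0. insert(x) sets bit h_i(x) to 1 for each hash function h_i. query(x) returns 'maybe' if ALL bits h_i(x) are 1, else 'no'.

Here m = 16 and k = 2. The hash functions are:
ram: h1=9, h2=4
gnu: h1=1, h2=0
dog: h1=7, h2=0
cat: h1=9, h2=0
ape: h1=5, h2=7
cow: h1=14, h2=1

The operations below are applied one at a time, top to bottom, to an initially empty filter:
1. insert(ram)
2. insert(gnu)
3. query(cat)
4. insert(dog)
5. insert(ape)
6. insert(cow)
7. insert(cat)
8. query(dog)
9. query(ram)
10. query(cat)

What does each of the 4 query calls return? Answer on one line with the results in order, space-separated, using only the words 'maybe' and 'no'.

Answer: maybe maybe maybe maybe

Derivation:
Start: bits=0000000000000000
Op 1: insert ram -> sets bits 4 9 -> bits=0000100001000000
Op 2: insert gnu -> sets bits 0 1 -> bits=1100100001000000
Op 3: query cat -> checks bit0=1, bit9=1 (all 1) -> maybe
Op 4: insert dog -> sets bits 0 7 -> bits=1100100101000000
Op 5: insert ape -> sets bits 5 7 -> bits=1100110101000000
Op 6: insert cow -> sets bits 1 14 -> bits=1100110101000010
Op 7: insert cat -> sets bits 0 9 -> bits=1100110101000010
Op 8: query dog -> checks bit0=1, bit7=1 (all 1) -> maybe
Op 9: query ram -> checks bit4=1, bit9=1 (all 1) -> maybe
Op 10: query cat -> checks bit0=1, bit9=1 (all 1) -> maybe
Query results in order: maybe maybe maybe maybe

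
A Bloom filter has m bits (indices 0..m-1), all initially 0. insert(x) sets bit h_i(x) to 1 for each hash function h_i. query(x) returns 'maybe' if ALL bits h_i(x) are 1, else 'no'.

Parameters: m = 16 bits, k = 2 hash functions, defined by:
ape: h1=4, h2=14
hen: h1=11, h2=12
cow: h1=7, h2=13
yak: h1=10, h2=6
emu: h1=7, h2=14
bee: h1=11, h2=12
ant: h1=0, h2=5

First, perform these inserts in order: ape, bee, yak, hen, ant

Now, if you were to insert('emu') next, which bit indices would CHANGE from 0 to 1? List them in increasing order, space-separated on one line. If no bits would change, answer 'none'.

Answer: 7

Derivation:
Start: bits=0000000000000000
After insert 'ape': sets bits 4 14 -> bits=0000100000000010
After insert 'bee': sets bits 11 12 -> bits=0000100000011010
After insert 'yak': sets bits 6 10 -> bits=0000101000111010
After insert 'hen': sets bits 11 12 -> bits=0000101000111010
After insert 'ant': sets bits 0 5 -> bits=1000111000111010
insert 'emu' would touch bits 7 14; currently bit7=0, bit14=1
Bits that are 0 among those (would change 0->1): 7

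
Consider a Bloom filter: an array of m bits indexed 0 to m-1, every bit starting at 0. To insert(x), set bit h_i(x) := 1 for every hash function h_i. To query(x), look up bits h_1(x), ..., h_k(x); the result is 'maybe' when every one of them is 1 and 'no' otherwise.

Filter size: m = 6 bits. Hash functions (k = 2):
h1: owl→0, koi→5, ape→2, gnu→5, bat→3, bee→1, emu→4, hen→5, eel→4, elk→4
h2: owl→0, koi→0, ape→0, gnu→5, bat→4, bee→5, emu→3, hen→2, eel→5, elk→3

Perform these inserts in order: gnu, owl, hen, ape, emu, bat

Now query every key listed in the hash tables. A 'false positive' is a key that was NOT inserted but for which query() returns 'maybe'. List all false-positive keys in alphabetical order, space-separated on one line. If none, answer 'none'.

Start: bits=000000
After insert 'gnu': sets bits 5 -> bits=000001
After insert 'owl': sets bits 0 -> bits=100001
After insert 'hen': sets bits 2 5 -> bits=101001
After insert 'ape': sets bits 0 2 -> bits=101001
After insert 'emu': sets bits 3 4 -> bits=101111
After insert 'bat': sets bits 3 4 -> bits=101111
Not inserted: bee eel elk koi — query each against bits=101111:
query bee: checks bit1=0, bit5=1 (has a 0) -> no => not a false positive
query eel: checks bit4=1, bit5=1 (all 1) -> maybe => FALSE POSITIVE
query elk: checks bit3=1, bit4=1 (all 1) -> maybe => FALSE POSITIVE
query koi: checks bit0=1, bit5=1 (all 1) -> maybe => FALSE POSITIVE
False positives (alphabetical): eel elk koi

Answer: eel elk koi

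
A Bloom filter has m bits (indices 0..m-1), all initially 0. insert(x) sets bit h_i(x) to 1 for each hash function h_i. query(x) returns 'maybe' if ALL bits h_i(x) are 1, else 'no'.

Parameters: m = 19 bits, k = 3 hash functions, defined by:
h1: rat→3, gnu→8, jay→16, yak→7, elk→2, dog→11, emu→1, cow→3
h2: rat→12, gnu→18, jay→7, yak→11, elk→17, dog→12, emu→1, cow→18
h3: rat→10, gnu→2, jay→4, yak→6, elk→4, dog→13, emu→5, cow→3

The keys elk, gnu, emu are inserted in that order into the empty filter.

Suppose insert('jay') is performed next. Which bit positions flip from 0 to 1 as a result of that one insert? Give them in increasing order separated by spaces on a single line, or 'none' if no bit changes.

Answer: 7 16

Derivation:
Start: bits=0000000000000000000
After insert 'elk': sets bits 2 4 17 -> bits=0010100000000000010
After insert 'gnu': sets bits 2 8 18 -> bits=0010100010000000011
After insert 'emu': sets bits 1 5 -> bits=0110110010000000011
insert 'jay' would touch bits 4 7 16; currently bit4=1, bit7=0, bit16=0
Bits that are 0 among those (would change 0->1): 7 16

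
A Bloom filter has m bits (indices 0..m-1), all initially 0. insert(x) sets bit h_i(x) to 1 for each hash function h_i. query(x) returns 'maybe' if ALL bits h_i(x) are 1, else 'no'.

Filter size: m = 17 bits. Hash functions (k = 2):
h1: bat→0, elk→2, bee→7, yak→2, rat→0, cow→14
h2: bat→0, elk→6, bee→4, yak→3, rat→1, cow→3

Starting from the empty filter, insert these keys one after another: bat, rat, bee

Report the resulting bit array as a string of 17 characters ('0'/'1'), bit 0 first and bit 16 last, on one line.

Answer: 11001001000000000

Derivation:
Start: bits=00000000000000000
After insert 'bat': sets bits 0 -> bits=10000000000000000
After insert 'rat': sets bits 0 1 -> bits=11000000000000000
After insert 'bee': sets bits 4 7 -> bits=11001001000000000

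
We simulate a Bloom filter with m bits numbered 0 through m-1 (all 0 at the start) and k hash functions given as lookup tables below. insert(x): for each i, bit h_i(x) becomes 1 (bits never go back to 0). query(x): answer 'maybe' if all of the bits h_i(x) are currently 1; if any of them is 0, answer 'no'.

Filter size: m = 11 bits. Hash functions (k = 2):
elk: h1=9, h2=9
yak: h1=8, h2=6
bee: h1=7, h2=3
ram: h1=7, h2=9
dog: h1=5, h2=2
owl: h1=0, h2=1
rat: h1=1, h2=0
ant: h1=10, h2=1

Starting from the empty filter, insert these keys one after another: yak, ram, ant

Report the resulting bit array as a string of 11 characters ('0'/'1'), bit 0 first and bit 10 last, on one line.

Start: bits=00000000000
After insert 'yak': sets bits 6 8 -> bits=00000010100
After insert 'ram': sets bits 7 9 -> bits=00000011110
After insert 'ant': sets bits 1 10 -> bits=01000011111

Answer: 01000011111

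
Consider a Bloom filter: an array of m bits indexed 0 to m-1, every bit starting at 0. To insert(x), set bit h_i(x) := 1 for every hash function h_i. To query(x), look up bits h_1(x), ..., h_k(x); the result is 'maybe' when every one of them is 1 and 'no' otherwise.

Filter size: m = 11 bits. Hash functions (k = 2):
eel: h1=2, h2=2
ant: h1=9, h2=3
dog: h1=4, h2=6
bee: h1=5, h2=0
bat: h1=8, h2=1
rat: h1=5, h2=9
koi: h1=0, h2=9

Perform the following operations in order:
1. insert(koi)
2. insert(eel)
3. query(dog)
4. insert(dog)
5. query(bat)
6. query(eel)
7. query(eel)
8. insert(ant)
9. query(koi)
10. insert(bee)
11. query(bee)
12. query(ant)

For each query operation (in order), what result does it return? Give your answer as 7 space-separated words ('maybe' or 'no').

Answer: no no maybe maybe maybe maybe maybe

Derivation:
Start: bits=00000000000
Op 1: insert koi -> sets bits 0 9 -> bits=10000000010
Op 2: insert eel -> sets bits 2 -> bits=10100000010
Op 3: query dog -> checks bit4=0, bit6=0 (has a 0) -> no
Op 4: insert dog -> sets bits 4 6 -> bits=10101010010
Op 5: query bat -> checks bit1=0, bit8=0 (has a 0) -> no
Op 6: query eel -> checks bit2=1 (all 1) -> maybe
Op 7: query eel -> checks bit2=1 (all 1) -> maybe
Op 8: insert ant -> sets bits 3 9 -> bits=10111010010
Op 9: query koi -> checks bit0=1, bit9=1 (all 1) -> maybe
Op 10: insert bee -> sets bits 0 5 -> bits=10111110010
Op 11: query bee -> checks bit0=1, bit5=1 (all 1) -> maybe
Op 12: query ant -> checks bit3=1, bit9=1 (all 1) -> maybe
Query results in order: no no maybe maybe maybe maybe maybe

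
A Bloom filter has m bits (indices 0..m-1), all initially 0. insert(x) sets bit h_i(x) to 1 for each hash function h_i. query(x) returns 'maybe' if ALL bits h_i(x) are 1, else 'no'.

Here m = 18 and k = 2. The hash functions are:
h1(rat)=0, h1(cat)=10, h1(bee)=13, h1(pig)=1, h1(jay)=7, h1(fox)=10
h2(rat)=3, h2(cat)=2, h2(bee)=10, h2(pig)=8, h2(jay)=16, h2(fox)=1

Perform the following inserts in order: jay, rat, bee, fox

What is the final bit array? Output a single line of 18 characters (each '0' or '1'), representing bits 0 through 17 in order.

Start: bits=000000000000000000
After insert 'jay': sets bits 7 16 -> bits=000000010000000010
After insert 'rat': sets bits 0 3 -> bits=100100010000000010
After insert 'bee': sets bits 10 13 -> bits=100100010010010010
After insert 'fox': sets bits 1 10 -> bits=110100010010010010

Answer: 110100010010010010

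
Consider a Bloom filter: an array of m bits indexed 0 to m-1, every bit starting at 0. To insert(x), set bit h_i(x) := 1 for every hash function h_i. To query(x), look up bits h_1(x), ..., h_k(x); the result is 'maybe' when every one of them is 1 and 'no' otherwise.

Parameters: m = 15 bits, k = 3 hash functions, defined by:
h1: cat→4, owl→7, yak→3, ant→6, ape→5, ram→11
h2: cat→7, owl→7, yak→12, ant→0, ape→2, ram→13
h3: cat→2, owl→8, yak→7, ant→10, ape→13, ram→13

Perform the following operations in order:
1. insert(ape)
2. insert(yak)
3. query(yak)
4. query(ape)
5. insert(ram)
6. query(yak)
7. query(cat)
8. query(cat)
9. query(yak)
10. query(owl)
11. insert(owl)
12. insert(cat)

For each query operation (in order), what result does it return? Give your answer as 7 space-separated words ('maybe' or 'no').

Answer: maybe maybe maybe no no maybe no

Derivation:
Start: bits=000000000000000
Op 1: insert ape -> sets bits 2 5 13 -> bits=001001000000010
Op 2: insert yak -> sets bits 3 7 12 -> bits=001101010000110
Op 3: query yak -> checks bit3=1, bit7=1, bit12=1 (all 1) -> maybe
Op 4: query ape -> checks bit2=1, bit5=1, bit13=1 (all 1) -> maybe
Op 5: insert ram -> sets bits 11 13 -> bits=001101010001110
Op 6: query yak -> checks bit3=1, bit7=1, bit12=1 (all 1) -> maybe
Op 7: query cat -> checks bit2=1, bit4=0, bit7=1 (has a 0) -> no
Op 8: query cat -> checks bit2=1, bit4=0, bit7=1 (has a 0) -> no
Op 9: query yak -> checks bit3=1, bit7=1, bit12=1 (all 1) -> maybe
Op 10: query owl -> checks bit7=1, bit8=0 (has a 0) -> no
Op 11: insert owl -> sets bits 7 8 -> bits=001101011001110
Op 12: insert cat -> sets bits 2 4 7 -> bits=001111011001110
Query results in order: maybe maybe maybe no no maybe no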